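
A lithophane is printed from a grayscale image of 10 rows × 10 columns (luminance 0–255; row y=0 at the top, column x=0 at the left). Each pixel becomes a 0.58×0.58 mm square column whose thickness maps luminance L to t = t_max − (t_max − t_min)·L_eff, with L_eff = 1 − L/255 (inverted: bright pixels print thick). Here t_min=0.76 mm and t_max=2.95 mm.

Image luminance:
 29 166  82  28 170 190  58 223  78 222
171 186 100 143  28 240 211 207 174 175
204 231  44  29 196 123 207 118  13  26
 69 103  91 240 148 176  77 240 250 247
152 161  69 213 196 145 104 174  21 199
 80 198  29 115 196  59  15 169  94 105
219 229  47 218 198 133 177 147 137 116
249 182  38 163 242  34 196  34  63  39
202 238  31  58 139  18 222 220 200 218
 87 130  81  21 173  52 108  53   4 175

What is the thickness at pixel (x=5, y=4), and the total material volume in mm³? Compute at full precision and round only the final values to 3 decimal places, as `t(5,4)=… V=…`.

t(5,4)=2.005 V=64.563

span = t_max - t_min = 2.95 - 0.76 = 2.190
L(5,4) = 145, L_eff = 1 - 145/255 = 0.431373 (inverted)
t(5,4) = 2.95 - 2.190·0.431373 = 2.005
Σt over all 10·10 pixels = 191.924
V = pitch²·Σt = 0.58²·191.924 = 64.563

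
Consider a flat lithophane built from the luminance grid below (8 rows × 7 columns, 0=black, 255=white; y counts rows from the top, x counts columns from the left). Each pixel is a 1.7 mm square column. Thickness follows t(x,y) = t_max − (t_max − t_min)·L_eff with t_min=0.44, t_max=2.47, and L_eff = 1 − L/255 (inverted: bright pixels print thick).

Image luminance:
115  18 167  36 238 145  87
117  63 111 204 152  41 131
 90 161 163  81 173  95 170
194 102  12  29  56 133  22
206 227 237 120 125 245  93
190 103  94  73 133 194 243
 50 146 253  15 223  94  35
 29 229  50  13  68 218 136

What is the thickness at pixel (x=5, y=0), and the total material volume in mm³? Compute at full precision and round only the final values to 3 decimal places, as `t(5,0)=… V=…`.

t(5,0)=1.594 V=231.060

span = t_max - t_min = 2.47 - 0.44 = 2.030
L(5,0) = 145, L_eff = 1 - 145/255 = 0.431373 (inverted)
t(5,0) = 2.47 - 2.030·0.431373 = 1.594
Σt over all 8·7 pixels = 169897/2125 ≈ 79.9515294
V = pitch²·Σt = 1.7²·169897/2125 = 231.060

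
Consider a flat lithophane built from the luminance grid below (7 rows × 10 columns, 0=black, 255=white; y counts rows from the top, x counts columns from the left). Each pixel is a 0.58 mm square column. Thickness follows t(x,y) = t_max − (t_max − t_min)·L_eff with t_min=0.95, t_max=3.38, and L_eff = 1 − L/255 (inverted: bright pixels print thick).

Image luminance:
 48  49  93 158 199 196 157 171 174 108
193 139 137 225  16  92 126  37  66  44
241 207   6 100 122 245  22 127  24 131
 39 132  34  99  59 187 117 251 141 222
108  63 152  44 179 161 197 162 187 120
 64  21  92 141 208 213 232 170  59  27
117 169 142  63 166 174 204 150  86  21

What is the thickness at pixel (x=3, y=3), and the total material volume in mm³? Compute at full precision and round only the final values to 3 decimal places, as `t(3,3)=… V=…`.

span = t_max - t_min = 3.38 - 0.95 = 2.430
L(3,3) = 99, L_eff = 1 - 99/255 = 0.611765 (inverted)
t(3,3) = 3.38 - 2.430·0.611765 = 1.893
Σt over all 7·10 pixels = 320039/2125 ≈ 150.6065882
V = pitch²·Σt = 0.58²·320039/2125 = 50.664

t(3,3)=1.893 V=50.664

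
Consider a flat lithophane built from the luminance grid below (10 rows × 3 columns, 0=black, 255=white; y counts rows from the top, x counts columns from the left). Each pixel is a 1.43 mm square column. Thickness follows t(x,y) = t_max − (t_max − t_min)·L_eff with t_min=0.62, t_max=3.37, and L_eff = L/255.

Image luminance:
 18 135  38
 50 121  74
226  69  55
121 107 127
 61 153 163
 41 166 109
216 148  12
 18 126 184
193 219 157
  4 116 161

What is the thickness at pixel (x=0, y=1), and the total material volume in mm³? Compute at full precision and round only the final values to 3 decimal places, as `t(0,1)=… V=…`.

span = t_max - t_min = 3.37 - 0.62 = 2.750
L(0,1) = 50, L_eff = 50/255 = 0.196078
t(0,1) = 3.37 - 2.750·0.196078 = 2.831
Σt over all 10·3 pixels = 32927/510 ≈ 64.5627451
V = pitch²·Σt = 1.43²·32927/510 = 132.024

t(0,1)=2.831 V=132.024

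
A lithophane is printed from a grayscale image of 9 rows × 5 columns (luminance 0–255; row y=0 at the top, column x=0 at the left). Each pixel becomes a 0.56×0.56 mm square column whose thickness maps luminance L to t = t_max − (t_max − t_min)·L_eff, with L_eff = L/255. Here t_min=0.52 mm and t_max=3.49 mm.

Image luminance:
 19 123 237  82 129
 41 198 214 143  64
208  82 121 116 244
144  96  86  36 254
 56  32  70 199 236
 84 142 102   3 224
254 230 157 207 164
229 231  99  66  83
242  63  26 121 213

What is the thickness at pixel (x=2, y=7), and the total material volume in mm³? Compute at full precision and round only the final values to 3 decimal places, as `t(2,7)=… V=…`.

span = t_max - t_min = 3.49 - 0.52 = 2.970
L(2,7) = 99, L_eff = 99/255 = 0.388235
t(2,7) = 3.49 - 2.970·0.388235 = 2.337
Σt over all 9·5 pixels = 144819/1700 ≈ 85.1876471
V = pitch²·Σt = 0.56²·144819/1700 = 26.715

t(2,7)=2.337 V=26.715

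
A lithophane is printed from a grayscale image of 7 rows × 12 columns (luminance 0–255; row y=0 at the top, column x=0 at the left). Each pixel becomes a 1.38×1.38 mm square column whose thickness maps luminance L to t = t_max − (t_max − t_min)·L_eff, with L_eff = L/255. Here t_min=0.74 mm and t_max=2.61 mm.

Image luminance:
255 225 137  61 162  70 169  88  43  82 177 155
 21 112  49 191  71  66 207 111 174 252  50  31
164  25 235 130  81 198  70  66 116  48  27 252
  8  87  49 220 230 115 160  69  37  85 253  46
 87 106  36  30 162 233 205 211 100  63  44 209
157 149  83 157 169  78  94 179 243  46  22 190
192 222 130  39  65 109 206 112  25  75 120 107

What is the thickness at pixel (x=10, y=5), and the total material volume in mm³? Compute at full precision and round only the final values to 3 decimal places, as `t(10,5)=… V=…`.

t(10,5)=2.449 V=275.281

span = t_max - t_min = 2.61 - 0.74 = 1.870
L(10,5) = 22, L_eff = 22/255 = 0.086275
t(10,5) = 2.61 - 1.870·0.086275 = 2.449
Σt over all 7·12 pixels = 144.55
V = pitch²·Σt = 1.38²·144.55 = 275.281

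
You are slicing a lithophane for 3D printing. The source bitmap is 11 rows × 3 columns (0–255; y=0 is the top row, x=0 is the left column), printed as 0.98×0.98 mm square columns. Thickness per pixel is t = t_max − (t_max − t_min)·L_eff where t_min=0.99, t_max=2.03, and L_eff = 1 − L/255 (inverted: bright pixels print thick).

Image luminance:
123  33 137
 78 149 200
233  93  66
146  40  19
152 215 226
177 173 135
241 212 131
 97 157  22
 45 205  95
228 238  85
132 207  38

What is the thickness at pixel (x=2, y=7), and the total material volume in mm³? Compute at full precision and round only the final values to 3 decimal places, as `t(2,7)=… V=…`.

span = t_max - t_min = 2.03 - 0.99 = 1.040
L(2,7) = 22, L_eff = 1 - 22/255 = 0.913725 (inverted)
t(2,7) = 2.03 - 1.040·0.913725 = 1.080
Σt over all 11·3 pixels = 1303997/25500 ≈ 51.1371373
V = pitch²·Σt = 0.98²·1303997/25500 = 49.112

t(2,7)=1.080 V=49.112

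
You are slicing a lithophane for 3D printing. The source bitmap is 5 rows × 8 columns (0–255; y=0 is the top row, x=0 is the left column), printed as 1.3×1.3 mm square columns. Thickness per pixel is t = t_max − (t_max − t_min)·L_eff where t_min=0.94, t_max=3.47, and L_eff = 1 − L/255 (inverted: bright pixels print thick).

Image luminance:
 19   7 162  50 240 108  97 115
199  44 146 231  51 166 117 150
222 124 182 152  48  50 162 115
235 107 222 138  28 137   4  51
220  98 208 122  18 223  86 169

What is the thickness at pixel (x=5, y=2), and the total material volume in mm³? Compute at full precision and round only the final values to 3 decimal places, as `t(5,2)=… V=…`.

span = t_max - t_min = 3.47 - 0.94 = 2.530
L(5,2) = 50, L_eff = 1 - 50/255 = 0.803922 (inverted)
t(5,2) = 3.47 - 2.530·0.803922 = 1.436
Σt over all 5·8 pixels = 2229619/25500 ≈ 87.4360392
V = pitch²·Σt = 1.3²·2229619/25500 = 147.767

t(5,2)=1.436 V=147.767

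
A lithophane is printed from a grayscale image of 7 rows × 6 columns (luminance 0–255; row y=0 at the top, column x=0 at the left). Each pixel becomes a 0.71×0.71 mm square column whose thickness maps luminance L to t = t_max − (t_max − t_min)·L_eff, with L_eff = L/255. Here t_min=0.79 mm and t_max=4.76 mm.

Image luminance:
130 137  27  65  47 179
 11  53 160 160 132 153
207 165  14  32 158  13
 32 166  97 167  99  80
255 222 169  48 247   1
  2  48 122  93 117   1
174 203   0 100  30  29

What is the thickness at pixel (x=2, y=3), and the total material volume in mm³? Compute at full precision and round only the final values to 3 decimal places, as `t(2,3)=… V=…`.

span = t_max - t_min = 4.76 - 0.79 = 3.970
L(2,3) = 97, L_eff = 97/255 = 0.380392
t(2,3) = 4.76 - 3.970·0.380392 = 3.250
Σt over all 7·6 pixels = 674599/5100 ≈ 132.2743137
V = pitch²·Σt = 0.71²·674599/5100 = 66.679

t(2,3)=3.250 V=66.679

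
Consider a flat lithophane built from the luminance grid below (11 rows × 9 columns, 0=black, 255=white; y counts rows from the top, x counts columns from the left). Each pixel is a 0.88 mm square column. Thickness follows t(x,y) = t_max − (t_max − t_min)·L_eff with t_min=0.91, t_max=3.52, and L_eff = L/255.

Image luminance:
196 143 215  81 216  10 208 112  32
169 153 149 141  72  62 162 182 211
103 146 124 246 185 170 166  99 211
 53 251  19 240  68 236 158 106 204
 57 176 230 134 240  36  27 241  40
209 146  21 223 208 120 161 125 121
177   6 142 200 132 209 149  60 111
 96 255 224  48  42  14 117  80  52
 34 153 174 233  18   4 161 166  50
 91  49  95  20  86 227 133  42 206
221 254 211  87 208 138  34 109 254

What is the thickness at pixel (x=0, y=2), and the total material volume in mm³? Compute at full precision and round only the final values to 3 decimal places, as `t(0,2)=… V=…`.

t(0,2)=2.466 V=163.763

span = t_max - t_min = 3.52 - 0.91 = 2.610
L(0,2) = 103, L_eff = 103/255 = 0.403922
t(0,2) = 3.52 - 2.610·0.403922 = 2.466
Σt over all 11·9 pixels = 898749/4250 ≈ 211.4703529
V = pitch²·Σt = 0.88²·898749/4250 = 163.763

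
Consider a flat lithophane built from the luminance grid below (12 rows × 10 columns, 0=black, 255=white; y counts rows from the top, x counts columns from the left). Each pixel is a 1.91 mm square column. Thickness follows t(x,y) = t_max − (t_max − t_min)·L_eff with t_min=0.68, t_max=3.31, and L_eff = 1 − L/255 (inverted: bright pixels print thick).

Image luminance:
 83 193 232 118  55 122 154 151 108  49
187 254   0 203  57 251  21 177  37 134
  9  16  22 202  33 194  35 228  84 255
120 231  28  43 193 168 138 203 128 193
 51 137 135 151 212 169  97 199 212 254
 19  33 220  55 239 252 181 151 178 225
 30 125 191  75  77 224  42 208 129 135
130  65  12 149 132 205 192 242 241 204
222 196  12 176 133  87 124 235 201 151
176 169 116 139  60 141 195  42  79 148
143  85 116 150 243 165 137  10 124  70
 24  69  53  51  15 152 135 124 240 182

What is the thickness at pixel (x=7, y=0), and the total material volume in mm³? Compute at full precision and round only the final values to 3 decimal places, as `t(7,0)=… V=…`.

span = t_max - t_min = 3.31 - 0.68 = 2.630
L(7,0) = 151, L_eff = 1 - 151/255 = 0.407843 (inverted)
t(7,0) = 3.31 - 2.630·0.407843 = 2.237
Σt over all 12·10 pixels = 6335351/25500 ≈ 248.4451373
V = pitch²·Σt = 1.91²·6335351/25500 = 906.353

t(7,0)=2.237 V=906.353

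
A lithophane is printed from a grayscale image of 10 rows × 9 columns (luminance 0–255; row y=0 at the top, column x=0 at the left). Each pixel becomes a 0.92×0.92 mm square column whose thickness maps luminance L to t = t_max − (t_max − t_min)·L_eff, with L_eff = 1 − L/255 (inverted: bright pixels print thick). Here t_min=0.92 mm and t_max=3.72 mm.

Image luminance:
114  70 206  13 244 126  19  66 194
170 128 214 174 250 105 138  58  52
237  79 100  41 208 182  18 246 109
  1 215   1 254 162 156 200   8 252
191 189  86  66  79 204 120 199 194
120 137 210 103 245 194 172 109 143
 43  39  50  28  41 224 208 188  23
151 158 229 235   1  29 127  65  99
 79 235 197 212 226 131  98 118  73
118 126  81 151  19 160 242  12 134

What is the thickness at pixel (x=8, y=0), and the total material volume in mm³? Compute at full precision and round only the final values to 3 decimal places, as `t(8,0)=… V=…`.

span = t_max - t_min = 3.72 - 0.92 = 2.800
L(8,0) = 194, L_eff = 1 - 194/255 = 0.239216 (inverted)
t(8,0) = 3.72 - 2.800·0.239216 = 3.050
Σt over all 10·9 pixels = 272464/1275 ≈ 213.6972549
V = pitch²·Σt = 0.92²·272464/1275 = 180.873

t(8,0)=3.050 V=180.873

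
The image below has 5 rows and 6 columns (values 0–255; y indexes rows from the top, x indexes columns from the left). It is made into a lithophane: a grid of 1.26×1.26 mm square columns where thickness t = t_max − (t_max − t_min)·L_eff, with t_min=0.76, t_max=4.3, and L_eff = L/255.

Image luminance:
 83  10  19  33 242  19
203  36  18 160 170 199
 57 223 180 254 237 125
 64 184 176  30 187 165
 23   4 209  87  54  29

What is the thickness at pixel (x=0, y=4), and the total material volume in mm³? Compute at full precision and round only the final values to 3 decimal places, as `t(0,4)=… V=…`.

span = t_max - t_min = 4.3 - 0.76 = 3.540
L(0,4) = 23, L_eff = 23/255 = 0.090196
t(0,4) = 4.3 - 3.540·0.090196 = 3.981
Σt over all 5·6 pixels = 34293/425 ≈ 80.6894118
V = pitch²·Σt = 1.26²·34293/425 = 128.103

t(0,4)=3.981 V=128.103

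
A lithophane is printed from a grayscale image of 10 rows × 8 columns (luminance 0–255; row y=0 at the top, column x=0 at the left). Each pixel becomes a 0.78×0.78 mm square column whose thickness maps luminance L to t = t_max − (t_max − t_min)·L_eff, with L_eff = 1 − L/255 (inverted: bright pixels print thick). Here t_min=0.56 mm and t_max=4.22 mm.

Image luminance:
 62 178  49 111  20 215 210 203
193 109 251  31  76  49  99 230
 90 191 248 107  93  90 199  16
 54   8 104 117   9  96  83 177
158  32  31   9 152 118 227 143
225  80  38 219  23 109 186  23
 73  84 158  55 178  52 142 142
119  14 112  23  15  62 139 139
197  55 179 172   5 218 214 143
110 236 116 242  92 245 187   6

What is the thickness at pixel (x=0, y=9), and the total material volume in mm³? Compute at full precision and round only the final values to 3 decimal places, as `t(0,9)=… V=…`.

t(0,9)=2.139 V=109.908

span = t_max - t_min = 4.22 - 0.56 = 3.660
L(0,9) = 110, L_eff = 1 - 110/255 = 0.568627 (inverted)
t(0,9) = 4.22 - 3.660·0.568627 = 2.139
Σt over all 10·8 pixels = 153553/850 ≈ 180.6505882
V = pitch²·Σt = 0.78²·153553/850 = 109.908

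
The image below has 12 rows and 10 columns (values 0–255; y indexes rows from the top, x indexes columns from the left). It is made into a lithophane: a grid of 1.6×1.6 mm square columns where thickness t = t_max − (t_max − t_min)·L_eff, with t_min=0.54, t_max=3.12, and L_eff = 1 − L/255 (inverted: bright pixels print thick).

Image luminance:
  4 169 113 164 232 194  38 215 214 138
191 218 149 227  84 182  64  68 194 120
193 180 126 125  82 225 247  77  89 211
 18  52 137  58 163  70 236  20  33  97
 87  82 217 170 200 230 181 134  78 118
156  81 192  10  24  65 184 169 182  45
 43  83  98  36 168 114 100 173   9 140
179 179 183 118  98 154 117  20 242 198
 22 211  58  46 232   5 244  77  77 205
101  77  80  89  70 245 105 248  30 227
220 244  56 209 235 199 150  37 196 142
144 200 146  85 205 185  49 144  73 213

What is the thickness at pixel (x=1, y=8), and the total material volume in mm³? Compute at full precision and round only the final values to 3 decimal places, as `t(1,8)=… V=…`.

span = t_max - t_min = 3.12 - 0.54 = 2.580
L(1,8) = 211, L_eff = 1 - 211/255 = 0.172549 (inverted)
t(1,8) = 3.12 - 2.580·0.172549 = 2.675
Σt over all 12·10 pixels = 193153/850 ≈ 227.2388235
V = pitch²·Σt = 1.6²·193153/850 = 581.731

t(1,8)=2.675 V=581.731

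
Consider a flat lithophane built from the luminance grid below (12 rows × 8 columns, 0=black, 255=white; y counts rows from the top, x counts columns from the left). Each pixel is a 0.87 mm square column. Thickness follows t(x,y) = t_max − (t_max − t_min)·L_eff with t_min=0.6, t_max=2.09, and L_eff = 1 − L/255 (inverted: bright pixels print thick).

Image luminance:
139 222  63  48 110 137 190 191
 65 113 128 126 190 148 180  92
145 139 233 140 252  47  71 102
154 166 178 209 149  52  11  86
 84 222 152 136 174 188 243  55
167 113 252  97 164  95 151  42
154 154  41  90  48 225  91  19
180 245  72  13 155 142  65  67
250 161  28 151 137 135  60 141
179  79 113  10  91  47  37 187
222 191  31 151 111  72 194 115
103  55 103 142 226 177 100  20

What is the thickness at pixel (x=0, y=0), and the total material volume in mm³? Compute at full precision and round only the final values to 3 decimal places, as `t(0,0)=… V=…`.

t(0,0)=1.412 V=97.514

span = t_max - t_min = 2.09 - 0.6 = 1.490
L(0,0) = 139, L_eff = 1 - 139/255 = 0.454902 (inverted)
t(0,0) = 2.09 - 1.490·0.454902 = 1.412
Σt over all 12·8 pixels = 3285259/25500 ≈ 128.8336863
V = pitch²·Σt = 0.87²·3285259/25500 = 97.514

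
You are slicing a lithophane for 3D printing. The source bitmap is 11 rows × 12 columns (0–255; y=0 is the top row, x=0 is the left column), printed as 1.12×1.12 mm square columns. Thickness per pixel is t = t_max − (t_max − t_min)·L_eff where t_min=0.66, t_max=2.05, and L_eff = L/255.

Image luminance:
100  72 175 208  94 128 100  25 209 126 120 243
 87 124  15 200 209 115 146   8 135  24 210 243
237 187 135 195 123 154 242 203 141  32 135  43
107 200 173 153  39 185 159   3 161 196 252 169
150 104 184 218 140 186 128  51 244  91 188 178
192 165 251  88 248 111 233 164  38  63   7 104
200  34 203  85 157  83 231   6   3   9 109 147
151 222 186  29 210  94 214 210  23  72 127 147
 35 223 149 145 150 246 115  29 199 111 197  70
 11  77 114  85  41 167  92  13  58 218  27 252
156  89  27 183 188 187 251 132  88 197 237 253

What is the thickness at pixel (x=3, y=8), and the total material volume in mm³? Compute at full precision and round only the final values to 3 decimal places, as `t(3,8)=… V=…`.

span = t_max - t_min = 2.05 - 0.66 = 1.390
L(3,8) = 145, L_eff = 145/255 = 0.568627
t(3,8) = 2.05 - 1.390·0.568627 = 1.260
Σt over all 11·12 pixels = 146471/850 ≈ 172.3188235
V = pitch²·Σt = 1.12²·146471/850 = 216.157

t(3,8)=1.260 V=216.157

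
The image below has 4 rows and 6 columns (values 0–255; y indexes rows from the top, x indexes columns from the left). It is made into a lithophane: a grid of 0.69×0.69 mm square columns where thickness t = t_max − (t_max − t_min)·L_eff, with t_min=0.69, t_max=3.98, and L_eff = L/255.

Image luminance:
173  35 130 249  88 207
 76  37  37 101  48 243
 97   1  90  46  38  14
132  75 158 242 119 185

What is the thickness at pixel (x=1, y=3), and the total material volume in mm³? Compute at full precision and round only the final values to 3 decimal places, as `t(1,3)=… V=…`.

span = t_max - t_min = 3.98 - 0.69 = 3.290
L(1,3) = 75, L_eff = 75/255 = 0.294118
t(1,3) = 3.98 - 3.290·0.294118 = 3.012
Σt over all 4·6 pixels = 1573451/25500 ≈ 61.7039608
V = pitch²·Σt = 0.69²·1573451/25500 = 29.377

t(1,3)=3.012 V=29.377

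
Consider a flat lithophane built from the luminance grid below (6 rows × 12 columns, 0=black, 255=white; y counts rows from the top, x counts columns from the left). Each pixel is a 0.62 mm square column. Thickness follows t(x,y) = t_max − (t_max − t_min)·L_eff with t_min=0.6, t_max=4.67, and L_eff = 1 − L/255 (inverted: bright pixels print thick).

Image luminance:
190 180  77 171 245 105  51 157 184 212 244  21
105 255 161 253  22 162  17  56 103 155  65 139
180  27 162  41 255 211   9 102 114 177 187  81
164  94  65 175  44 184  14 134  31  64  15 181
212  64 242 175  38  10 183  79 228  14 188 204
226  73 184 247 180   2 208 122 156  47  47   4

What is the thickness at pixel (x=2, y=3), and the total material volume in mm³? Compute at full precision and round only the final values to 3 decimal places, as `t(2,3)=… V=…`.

t(2,3)=1.637 V=72.892

span = t_max - t_min = 4.67 - 0.6 = 4.070
L(2,3) = 65, L_eff = 1 - 65/255 = 0.745098 (inverted)
t(2,3) = 4.67 - 4.070·0.745098 = 1.637
Σt over all 6·12 pixels = 805903/4250 ≈ 189.6242353
V = pitch²·Σt = 0.62²·805903/4250 = 72.892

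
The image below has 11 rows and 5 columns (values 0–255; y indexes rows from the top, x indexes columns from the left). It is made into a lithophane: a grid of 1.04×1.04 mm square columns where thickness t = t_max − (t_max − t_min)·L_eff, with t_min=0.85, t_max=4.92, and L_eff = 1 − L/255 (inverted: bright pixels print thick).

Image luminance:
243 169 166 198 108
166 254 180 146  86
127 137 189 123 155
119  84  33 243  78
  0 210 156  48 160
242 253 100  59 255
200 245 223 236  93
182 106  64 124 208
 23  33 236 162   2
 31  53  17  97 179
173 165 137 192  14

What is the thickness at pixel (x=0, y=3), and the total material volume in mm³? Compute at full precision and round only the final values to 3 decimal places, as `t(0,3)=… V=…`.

t(0,3)=2.749 V=183.181

span = t_max - t_min = 4.92 - 0.85 = 4.070
L(0,3) = 119, L_eff = 1 - 119/255 = 0.533333 (inverted)
t(0,3) = 4.92 - 4.070·0.533333 = 2.749
Σt over all 11·5 pixels = 4318699/25500 ≈ 169.3607451
V = pitch²·Σt = 1.04²·4318699/25500 = 183.181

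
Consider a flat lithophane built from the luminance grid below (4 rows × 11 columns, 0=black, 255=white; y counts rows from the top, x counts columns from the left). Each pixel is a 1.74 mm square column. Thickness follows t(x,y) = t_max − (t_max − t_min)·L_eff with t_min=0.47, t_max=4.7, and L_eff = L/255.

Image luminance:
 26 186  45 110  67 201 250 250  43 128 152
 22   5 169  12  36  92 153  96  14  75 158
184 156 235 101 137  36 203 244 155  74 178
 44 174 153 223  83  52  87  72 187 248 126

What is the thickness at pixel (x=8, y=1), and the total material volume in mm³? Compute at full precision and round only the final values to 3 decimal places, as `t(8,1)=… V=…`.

t(8,1)=4.468 V=352.797

span = t_max - t_min = 4.7 - 0.47 = 4.230
L(8,1) = 14, L_eff = 14/255 = 0.054902
t(8,1) = 4.7 - 4.230·0.054902 = 4.468
Σt over all 4·11 pixels = 495239/4250 ≈ 116.5268235
V = pitch²·Σt = 1.74²·495239/4250 = 352.797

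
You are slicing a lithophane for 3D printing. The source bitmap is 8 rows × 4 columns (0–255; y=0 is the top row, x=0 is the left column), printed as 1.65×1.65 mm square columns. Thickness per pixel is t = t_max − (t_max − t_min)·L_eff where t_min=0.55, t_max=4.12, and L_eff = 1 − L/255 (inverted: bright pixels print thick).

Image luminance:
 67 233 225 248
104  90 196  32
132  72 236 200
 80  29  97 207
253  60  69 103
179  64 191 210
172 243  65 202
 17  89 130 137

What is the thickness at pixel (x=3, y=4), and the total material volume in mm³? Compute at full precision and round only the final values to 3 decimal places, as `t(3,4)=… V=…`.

t(3,4)=1.992 V=216.842

span = t_max - t_min = 4.12 - 0.55 = 3.570
L(3,4) = 103, L_eff = 1 - 103/255 = 0.596078 (inverted)
t(3,4) = 4.12 - 3.570·0.596078 = 1.992
Σt over all 8·4 pixels = 79.648
V = pitch²·Σt = 1.65²·79.648 = 216.842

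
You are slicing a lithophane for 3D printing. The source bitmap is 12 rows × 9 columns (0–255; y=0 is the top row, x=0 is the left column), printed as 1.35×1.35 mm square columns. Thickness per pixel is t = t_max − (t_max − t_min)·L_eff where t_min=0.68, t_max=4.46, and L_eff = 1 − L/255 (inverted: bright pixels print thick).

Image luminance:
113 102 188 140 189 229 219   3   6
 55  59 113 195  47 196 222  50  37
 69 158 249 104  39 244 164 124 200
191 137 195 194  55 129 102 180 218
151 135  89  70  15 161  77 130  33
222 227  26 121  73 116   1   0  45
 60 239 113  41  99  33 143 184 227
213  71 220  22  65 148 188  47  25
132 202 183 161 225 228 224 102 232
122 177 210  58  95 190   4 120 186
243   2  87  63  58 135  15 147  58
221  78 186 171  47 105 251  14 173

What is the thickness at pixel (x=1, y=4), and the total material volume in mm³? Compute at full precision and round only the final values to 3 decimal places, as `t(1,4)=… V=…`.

span = t_max - t_min = 4.46 - 0.68 = 3.780
L(1,4) = 135, L_eff = 1 - 135/255 = 0.470588 (inverted)
t(1,4) = 4.46 - 3.780·0.470588 = 2.681
Σt over all 12·9 pixels = 117207/425 ≈ 275.7811765
V = pitch²·Σt = 1.35²·117207/425 = 502.611

t(1,4)=2.681 V=502.611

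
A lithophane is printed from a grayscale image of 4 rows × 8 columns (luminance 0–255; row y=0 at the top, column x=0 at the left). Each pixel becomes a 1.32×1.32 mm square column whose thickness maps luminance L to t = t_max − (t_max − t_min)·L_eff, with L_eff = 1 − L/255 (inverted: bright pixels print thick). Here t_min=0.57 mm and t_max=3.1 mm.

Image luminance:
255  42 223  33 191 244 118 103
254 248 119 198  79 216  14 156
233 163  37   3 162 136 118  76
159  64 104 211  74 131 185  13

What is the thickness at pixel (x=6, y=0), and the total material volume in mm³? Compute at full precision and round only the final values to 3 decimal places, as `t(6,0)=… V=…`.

span = t_max - t_min = 3.1 - 0.57 = 2.530
L(6,0) = 118, L_eff = 1 - 118/255 = 0.537255 (inverted)
t(6,0) = 3.1 - 2.530·0.537255 = 1.741
Σt over all 4·8 pixels = 261451/4250 ≈ 61.5178824
V = pitch²·Σt = 1.32²·261451/4250 = 107.189

t(6,0)=1.741 V=107.189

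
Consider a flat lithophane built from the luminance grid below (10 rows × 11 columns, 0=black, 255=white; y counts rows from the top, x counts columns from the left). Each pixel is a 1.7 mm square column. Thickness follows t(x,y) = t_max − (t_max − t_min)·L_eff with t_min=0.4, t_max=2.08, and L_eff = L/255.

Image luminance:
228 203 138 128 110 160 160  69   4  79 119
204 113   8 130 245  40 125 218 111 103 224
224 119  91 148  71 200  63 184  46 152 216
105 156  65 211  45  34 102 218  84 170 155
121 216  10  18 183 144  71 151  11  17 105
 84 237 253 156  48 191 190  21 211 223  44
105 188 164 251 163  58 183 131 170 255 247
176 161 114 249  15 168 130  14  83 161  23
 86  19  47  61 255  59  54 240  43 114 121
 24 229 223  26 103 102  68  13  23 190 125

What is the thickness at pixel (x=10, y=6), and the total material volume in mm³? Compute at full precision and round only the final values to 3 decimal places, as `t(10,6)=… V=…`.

span = t_max - t_min = 2.08 - 0.4 = 1.680
L(10,6) = 247, L_eff = 247/255 = 0.968627
t(10,6) = 2.08 - 1.680·0.968627 = 0.453
Σt over all 10·11 pixels = 291362/2125 ≈ 137.1115294
V = pitch²·Σt = 1.7²·291362/2125 = 396.252

t(10,6)=0.453 V=396.252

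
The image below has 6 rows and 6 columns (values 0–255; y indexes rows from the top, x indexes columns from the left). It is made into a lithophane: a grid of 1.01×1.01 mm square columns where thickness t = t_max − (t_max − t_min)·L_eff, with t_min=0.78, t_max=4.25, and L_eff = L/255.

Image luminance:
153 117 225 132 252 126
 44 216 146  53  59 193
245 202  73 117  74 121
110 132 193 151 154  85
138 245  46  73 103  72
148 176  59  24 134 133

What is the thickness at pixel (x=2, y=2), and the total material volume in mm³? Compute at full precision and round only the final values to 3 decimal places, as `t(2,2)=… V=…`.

span = t_max - t_min = 4.25 - 0.78 = 3.470
L(2,2) = 73, L_eff = 73/255 = 0.286275
t(2,2) = 4.25 - 3.470·0.286275 = 3.257
Σt over all 6·6 pixels = 565568/6375 ≈ 88.7165490
V = pitch²·Σt = 1.01²·565568/6375 = 90.500

t(2,2)=3.257 V=90.500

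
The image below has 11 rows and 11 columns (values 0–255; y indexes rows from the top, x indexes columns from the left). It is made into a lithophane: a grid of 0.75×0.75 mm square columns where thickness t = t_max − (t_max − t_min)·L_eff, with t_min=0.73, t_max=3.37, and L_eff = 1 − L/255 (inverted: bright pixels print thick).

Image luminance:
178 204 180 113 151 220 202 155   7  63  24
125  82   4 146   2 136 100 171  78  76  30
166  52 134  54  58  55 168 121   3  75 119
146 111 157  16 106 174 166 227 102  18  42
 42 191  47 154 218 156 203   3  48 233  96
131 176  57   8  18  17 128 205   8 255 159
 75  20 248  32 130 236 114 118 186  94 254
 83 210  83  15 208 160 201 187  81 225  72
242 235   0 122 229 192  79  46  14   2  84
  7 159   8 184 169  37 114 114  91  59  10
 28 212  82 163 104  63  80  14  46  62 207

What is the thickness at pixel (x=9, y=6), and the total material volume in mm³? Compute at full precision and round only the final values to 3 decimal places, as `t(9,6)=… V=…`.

span = t_max - t_min = 3.37 - 0.73 = 2.640
L(9,6) = 94, L_eff = 1 - 94/255 = 0.631373 (inverted)
t(9,6) = 3.37 - 2.640·0.631373 = 1.703
Σt over all 11·11 pixels = 388817/1700 ≈ 228.7158824
V = pitch²·Σt = 0.75²·388817/1700 = 128.653

t(9,6)=1.703 V=128.653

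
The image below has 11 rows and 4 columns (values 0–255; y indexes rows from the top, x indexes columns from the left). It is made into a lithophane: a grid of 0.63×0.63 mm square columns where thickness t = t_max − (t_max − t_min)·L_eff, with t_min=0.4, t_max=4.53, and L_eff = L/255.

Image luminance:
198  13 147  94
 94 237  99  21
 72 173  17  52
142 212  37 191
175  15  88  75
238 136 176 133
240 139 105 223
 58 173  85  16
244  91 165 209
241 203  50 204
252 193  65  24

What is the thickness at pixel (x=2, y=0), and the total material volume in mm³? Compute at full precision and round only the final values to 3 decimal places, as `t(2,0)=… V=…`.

span = t_max - t_min = 4.53 - 0.4 = 4.130
L(2,0) = 147, L_eff = 147/255 = 0.576471
t(2,0) = 4.53 - 4.130·0.576471 = 2.149
Σt over all 11·4 pixels = 536213/5100 ≈ 105.1398039
V = pitch²·Σt = 0.63²·536213/5100 = 41.730

t(2,0)=2.149 V=41.730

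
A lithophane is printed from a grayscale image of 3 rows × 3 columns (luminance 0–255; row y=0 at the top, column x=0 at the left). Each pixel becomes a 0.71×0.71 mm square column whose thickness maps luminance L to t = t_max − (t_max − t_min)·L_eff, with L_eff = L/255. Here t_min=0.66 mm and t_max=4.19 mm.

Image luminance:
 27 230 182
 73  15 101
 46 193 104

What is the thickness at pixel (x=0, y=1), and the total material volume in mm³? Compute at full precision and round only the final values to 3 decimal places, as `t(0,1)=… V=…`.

span = t_max - t_min = 4.19 - 0.66 = 3.530
L(0,1) = 73, L_eff = 73/255 = 0.286275
t(0,1) = 4.19 - 3.530·0.286275 = 3.179
Σt over all 3·3 pixels = 309421/12750 ≈ 24.2683137
V = pitch²·Σt = 0.71²·309421/12750 = 12.234

t(0,1)=3.179 V=12.234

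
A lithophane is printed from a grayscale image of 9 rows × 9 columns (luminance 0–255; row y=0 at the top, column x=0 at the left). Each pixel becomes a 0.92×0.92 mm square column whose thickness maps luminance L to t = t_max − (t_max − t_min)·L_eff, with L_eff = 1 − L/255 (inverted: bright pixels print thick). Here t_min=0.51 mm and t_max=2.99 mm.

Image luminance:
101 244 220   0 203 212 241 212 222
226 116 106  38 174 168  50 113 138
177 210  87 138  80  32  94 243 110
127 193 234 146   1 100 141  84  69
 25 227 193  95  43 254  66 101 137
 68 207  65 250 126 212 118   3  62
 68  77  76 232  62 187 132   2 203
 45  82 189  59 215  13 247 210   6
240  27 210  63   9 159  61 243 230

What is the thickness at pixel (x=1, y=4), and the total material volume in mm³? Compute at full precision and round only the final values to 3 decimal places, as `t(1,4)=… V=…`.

span = t_max - t_min = 2.99 - 0.51 = 2.480
L(1,4) = 227, L_eff = 1 - 227/255 = 0.109804 (inverted)
t(1,4) = 2.99 - 2.480·0.109804 = 2.718
Σt over all 9·9 pixels = 3694357/25500 ≈ 144.8767451
V = pitch²·Σt = 0.92²·3694357/25500 = 122.624

t(1,4)=2.718 V=122.624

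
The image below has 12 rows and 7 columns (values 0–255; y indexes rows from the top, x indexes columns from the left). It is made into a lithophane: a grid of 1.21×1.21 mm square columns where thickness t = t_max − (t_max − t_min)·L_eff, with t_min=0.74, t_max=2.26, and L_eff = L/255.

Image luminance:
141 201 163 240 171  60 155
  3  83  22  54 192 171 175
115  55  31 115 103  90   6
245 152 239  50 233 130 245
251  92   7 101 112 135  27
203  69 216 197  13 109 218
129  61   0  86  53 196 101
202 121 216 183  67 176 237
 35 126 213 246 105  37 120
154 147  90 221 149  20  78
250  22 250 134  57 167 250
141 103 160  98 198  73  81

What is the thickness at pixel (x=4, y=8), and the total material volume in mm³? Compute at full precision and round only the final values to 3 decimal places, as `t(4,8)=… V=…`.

t(4,8)=1.634 V=182.443

span = t_max - t_min = 2.26 - 0.74 = 1.520
L(4,8) = 105, L_eff = 105/255 = 0.411765
t(4,8) = 2.26 - 1.520·0.411765 = 1.634
Σt over all 12·7 pixels = 794396/6375 ≈ 124.6111373
V = pitch²·Σt = 1.21²·794396/6375 = 182.443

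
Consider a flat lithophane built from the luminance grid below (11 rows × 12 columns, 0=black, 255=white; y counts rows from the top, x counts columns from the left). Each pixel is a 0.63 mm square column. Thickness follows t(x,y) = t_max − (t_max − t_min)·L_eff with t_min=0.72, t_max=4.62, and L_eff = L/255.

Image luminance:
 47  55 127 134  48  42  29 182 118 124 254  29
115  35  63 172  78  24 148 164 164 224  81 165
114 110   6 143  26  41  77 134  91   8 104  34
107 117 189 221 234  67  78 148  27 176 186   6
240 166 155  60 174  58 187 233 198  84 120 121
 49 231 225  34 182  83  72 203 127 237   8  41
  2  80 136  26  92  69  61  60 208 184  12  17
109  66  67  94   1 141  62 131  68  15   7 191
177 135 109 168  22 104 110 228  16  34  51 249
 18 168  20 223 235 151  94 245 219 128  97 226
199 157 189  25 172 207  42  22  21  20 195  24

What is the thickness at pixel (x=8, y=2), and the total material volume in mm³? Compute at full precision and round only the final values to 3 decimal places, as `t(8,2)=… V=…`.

span = t_max - t_min = 4.62 - 0.72 = 3.900
L(8,2) = 91, L_eff = 91/255 = 0.356863
t(8,2) = 4.62 - 3.900·0.356863 = 3.228
Σt over all 11·12 pixels = 13063/34 ≈ 384.2058824
V = pitch²·Σt = 0.63²·13063/34 = 152.491

t(8,2)=3.228 V=152.491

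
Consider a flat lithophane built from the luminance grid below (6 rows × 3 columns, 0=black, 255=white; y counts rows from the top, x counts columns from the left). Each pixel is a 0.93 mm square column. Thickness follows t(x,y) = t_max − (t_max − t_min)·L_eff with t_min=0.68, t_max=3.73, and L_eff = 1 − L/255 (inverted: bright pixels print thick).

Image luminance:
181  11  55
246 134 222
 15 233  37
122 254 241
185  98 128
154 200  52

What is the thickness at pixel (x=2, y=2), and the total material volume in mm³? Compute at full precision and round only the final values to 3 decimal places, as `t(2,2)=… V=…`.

span = t_max - t_min = 3.73 - 0.68 = 3.050
L(2,2) = 37, L_eff = 1 - 37/255 = 0.854902 (inverted)
t(2,2) = 3.73 - 3.050·0.854902 = 1.123
Σt over all 6·3 pixels = 18256/425 ≈ 42.9552941
V = pitch²·Σt = 0.93²·18256/425 = 37.152

t(2,2)=1.123 V=37.152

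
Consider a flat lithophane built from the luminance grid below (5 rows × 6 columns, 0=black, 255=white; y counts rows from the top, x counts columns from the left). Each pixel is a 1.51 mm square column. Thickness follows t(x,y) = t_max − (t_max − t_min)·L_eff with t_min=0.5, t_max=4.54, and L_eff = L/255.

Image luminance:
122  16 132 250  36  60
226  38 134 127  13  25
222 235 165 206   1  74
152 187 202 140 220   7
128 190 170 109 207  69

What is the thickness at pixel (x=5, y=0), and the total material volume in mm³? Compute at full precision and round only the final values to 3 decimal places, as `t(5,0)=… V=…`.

t(5,0)=3.589 V=171.003

span = t_max - t_min = 4.54 - 0.5 = 4.040
L(5,0) = 60, L_eff = 60/255 = 0.235294
t(5,0) = 4.54 - 4.040·0.235294 = 3.589
Σt over all 5·6 pixels = 478112/6375 ≈ 74.9979608
V = pitch²·Σt = 1.51²·478112/6375 = 171.003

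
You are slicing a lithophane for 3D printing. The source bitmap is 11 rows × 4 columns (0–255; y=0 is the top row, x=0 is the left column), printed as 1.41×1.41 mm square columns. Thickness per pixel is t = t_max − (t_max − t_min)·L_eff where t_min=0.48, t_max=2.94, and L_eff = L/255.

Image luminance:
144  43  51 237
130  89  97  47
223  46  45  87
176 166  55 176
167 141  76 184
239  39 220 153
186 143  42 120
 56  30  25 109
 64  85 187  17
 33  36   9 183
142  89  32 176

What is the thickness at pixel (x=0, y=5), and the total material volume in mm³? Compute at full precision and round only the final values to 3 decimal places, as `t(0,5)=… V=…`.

t(0,5)=0.634 V=165.216

span = t_max - t_min = 2.94 - 0.48 = 2.460
L(0,5) = 239, L_eff = 239/255 = 0.937255
t(0,5) = 2.94 - 2.460·0.937255 = 0.634
Σt over all 11·4 pixels = 70637/850 ≈ 83.1023529
V = pitch²·Σt = 1.41²·70637/850 = 165.216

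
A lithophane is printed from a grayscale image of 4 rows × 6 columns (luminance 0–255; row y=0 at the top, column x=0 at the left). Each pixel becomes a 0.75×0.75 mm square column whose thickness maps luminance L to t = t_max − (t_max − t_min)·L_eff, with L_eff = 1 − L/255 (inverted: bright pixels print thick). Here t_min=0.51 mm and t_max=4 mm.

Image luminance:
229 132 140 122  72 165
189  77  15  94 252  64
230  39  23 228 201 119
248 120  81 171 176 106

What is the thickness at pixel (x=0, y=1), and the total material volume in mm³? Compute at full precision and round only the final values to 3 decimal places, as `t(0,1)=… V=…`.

span = t_max - t_min = 4 - 0.51 = 3.490
L(0,1) = 189, L_eff = 1 - 189/255 = 0.258824 (inverted)
t(0,1) = 4 - 3.490·0.258824 = 3.097
Σt over all 4·6 pixels = 1461377/25500 ≈ 57.3089020
V = pitch²·Σt = 0.75²·1461377/25500 = 32.236

t(0,1)=3.097 V=32.236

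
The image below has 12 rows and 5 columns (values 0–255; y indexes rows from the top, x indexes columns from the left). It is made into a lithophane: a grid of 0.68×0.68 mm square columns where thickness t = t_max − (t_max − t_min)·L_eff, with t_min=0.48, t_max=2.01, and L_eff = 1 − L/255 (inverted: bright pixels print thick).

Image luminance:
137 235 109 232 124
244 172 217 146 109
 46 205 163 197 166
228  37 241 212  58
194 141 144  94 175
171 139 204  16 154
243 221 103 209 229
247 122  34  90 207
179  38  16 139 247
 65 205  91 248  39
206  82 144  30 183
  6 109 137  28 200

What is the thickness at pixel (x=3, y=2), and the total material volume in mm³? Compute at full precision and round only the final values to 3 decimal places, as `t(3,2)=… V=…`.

span = t_max - t_min = 2.01 - 0.48 = 1.530
L(3,2) = 197, L_eff = 1 - 197/255 = 0.227451 (inverted)
t(3,2) = 2.01 - 1.530·0.227451 = 1.662
Σt over all 12·5 pixels = 81.642
V = pitch²·Σt = 0.68²·81.642 = 37.751

t(3,2)=1.662 V=37.751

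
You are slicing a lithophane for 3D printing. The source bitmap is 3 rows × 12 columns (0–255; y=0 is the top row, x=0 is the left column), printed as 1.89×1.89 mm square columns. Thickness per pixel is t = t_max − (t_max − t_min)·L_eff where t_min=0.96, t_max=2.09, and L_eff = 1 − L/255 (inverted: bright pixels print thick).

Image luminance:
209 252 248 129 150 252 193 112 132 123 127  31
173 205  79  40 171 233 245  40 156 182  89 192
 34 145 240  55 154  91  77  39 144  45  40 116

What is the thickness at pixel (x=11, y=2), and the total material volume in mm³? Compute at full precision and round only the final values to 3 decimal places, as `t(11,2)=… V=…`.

span = t_max - t_min = 2.09 - 0.96 = 1.130
L(11,2) = 116, L_eff = 1 - 116/255 = 0.545098 (inverted)
t(11,2) = 2.09 - 1.130·0.545098 = 1.474
Σt over all 3·12 pixels = 1439839/25500 ≈ 56.4642745
V = pitch²·Σt = 1.89²·1439839/25500 = 201.696

t(11,2)=1.474 V=201.696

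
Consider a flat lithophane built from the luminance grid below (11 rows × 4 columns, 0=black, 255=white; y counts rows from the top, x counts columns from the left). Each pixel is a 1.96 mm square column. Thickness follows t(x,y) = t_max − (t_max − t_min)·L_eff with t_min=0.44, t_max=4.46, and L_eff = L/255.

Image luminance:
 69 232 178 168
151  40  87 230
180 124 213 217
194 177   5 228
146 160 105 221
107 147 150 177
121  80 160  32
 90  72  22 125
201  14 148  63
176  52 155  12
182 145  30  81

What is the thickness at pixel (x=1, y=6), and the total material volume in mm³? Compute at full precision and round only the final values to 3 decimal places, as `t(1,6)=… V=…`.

span = t_max - t_min = 4.46 - 0.44 = 4.020
L(1,6) = 80, L_eff = 80/255 = 0.313725
t(1,6) = 4.46 - 4.020·0.313725 = 3.199
Σt over all 11·4 pixels = 454331/4250 ≈ 106.9014118
V = pitch²·Σt = 1.96²·454331/4250 = 410.672

t(1,6)=3.199 V=410.672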